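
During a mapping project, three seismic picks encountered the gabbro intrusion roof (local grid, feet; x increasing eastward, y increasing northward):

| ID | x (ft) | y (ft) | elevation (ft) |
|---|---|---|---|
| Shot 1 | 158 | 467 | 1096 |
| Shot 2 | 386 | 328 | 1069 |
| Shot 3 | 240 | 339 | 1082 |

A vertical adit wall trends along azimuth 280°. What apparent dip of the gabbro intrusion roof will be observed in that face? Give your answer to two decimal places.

Two edge vectors: Shot 1→Shot 2 = (228, -139, -27), Shot 1→Shot 3 = (82, -128, -14).
Normal n = (Shot 1→Shot 2) × (Shot 1→Shot 3) = (-1510, 978, -17786).
So ∂z/∂x = −n_x/n_z = −0.08490 and ∂z/∂y = −n_y/n_z = 0.05499.
Unit vector along 280° is (sin 280°, cos 280°) = (-0.9848, 0.1736).
Slope in that direction = a·(-0.9848) + b·(0.1736) = 0.09316.
Apparent dip = arctan|0.09316| = 5.32° (true dip is 5.8°, so apparent ≤ true as expected).

5.32°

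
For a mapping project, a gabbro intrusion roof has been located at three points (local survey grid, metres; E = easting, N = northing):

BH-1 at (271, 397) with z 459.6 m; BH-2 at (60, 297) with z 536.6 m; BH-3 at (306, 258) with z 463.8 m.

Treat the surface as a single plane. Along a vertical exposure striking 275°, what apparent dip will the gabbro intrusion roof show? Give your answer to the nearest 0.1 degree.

Let the plane be z = a·E + b·N + c.
BH-2−BH-1: −211a − 100b = 77;  BH-3−BH-1: 35a − 139b = 4.2.
Solving gives a = −0.31323, b = −0.10909.
Unit vector along 275° is (sin 275°, cos 275°) = (-0.9962, 0.0872).
Slope in that direction = a·(-0.9962) + b·(0.0872) = 0.30253.
Apparent dip = arctan|0.30253| = 16.8° (true dip is 18.3°, so apparent ≤ true as expected).

16.8°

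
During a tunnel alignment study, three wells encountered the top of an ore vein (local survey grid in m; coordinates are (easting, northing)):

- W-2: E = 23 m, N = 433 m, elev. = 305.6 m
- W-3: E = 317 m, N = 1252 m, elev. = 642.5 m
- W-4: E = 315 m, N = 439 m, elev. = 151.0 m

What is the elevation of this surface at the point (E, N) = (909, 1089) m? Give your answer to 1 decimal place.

222.9 m

Two edge vectors: W-2→W-3 = (294, 819, 336.9), W-2→W-4 = (292, 6, -154.6).
Normal n = (W-2→W-3) × (W-2→W-4) = (-128638.8, 143827.2, -237384).
So ∂z/∂E = −n_x/n_z = −0.541902 and ∂z/∂N = −n_y/n_z = 0.605884.
Intercept c from W-2: 305.6 + 12.46 − 262.35 = 55.72.
At (909, 1089): z = −492.6 + 659.8 + 55.72 = 222.9 m.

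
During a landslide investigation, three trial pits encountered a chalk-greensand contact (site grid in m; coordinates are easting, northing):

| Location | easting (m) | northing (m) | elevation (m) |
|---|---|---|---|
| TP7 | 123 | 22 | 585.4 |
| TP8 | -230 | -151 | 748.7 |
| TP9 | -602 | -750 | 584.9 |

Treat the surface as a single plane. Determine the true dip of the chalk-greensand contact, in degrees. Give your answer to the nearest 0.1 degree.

49.6°

Two edge vectors: TP7→TP8 = (-353, -173, 163.3), TP7→TP9 = (-725, -772, -0.5).
Normal n = (TP7→TP8) × (TP7→TP9) = (126154.1, -118569, 147091).
So ∂z/∂easting = −n_x/n_z = −0.85766 and ∂z/∂northing = −n_y/n_z = 0.80609.
Gradient magnitude |∇z| = √(a² + b²) = √(0.73558 + 0.64979) = 1.17702.
True dip = arctan(1.17702) = 49.6°, dipping toward SE (azimuth ≈ 133°).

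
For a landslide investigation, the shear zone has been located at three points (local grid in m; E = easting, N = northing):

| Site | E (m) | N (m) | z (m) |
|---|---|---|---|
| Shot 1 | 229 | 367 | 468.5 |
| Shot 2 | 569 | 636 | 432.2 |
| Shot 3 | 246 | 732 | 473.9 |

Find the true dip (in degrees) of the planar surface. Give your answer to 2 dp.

7.11°

Let the plane be z = a·E + b·N + c.
Shot 2−Shot 1: 340a + 269b = −36.3;  Shot 3−Shot 1: 17a + 365b = 5.4.
Solving gives a = −0.12300, b = 0.02052.
Gradient magnitude |∇z| = √(a² + b²) = √(0.01513 + 0.00042) = 0.12470.
True dip = arctan(0.12470) = 7.11°, dipping toward E (azimuth ≈ 099°).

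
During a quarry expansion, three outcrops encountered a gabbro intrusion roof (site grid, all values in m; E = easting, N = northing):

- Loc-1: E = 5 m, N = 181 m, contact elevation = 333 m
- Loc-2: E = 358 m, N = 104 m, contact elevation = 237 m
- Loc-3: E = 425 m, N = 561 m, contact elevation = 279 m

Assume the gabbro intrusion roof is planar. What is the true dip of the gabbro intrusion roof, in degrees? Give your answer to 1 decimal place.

15.4°

Two edge vectors: Loc-1→Loc-2 = (353, -77, -96), Loc-1→Loc-3 = (420, 380, -54).
Normal n = (Loc-1→Loc-2) × (Loc-1→Loc-3) = (40638, -21258, 166480).
So ∂z/∂E = −n_x/n_z = −0.24410 and ∂z/∂N = −n_y/n_z = 0.12769.
Gradient magnitude |∇z| = √(a² + b²) = √(0.05959 + 0.01630) = 0.27548.
True dip = arctan(0.27548) = 15.4°, dipping toward ESE (azimuth ≈ 118°).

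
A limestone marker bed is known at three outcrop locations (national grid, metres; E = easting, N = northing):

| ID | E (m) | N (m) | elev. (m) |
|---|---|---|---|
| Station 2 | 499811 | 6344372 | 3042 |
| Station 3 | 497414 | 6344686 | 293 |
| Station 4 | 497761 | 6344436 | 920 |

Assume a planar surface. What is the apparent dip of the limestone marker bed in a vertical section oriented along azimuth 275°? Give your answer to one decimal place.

Two edge vectors: Station 2→Station 3 = (-2397, 314, -2749), Station 2→Station 4 = (-2050, 64, -2122).
Normal n = (Station 2→Station 3) × (Station 2→Station 4) = (-490372, 549016, 490292).
So ∂z/∂E = −n_x/n_z = 1.00016 and ∂z/∂N = −n_y/n_z = −1.11977.
Unit vector along 275° is (sin 275°, cos 275°) = (-0.9962, 0.0872).
Slope in that direction = a·(-0.9962) + b·(0.0872) = −1.09395.
Apparent dip = arctan|1.09395| = 47.6° (true dip is 56.3°, so apparent ≤ true as expected).

47.6°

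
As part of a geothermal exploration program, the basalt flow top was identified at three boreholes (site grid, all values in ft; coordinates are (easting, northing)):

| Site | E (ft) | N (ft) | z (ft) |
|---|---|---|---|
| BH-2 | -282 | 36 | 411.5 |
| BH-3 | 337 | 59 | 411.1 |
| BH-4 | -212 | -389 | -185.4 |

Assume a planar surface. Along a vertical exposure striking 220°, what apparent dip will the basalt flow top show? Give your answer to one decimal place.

46.0°

Two edge vectors: BH-2→BH-3 = (619, 23, -0.4), BH-2→BH-4 = (70, -425, -596.9).
Normal n = (BH-2→BH-3) × (BH-2→BH-4) = (-13898.7, 369453.1, -264685).
So ∂z/∂E = −n_x/n_z = −0.05251 and ∂z/∂N = −n_y/n_z = 1.39582.
Unit vector along 220° is (sin 220°, cos 220°) = (-0.6428, -0.7660).
Slope in that direction = a·(-0.6428) + b·(-0.7660) = −1.03551.
Apparent dip = arctan|1.03551| = 46.0° (true dip is 54.4°, so apparent ≤ true as expected).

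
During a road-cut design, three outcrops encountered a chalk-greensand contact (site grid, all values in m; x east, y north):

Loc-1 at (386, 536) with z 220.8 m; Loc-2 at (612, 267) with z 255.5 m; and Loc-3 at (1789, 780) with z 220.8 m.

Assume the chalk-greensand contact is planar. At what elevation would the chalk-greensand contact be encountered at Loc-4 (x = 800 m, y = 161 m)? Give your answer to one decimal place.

Let the plane be z = a·x + b·y + c.
Loc-2−Loc-1: 226a − 269b = 34.7;  Loc-3−Loc-1: 1403a + 244b = 0.
Solving gives a = 0.019574, b = −0.112551.
Then c = 220.8 − a·386 − b·536 = 273.57.
At (800, 161): z = 15.7 − 18.1 + 273.57 = 271.1 m.

271.1 m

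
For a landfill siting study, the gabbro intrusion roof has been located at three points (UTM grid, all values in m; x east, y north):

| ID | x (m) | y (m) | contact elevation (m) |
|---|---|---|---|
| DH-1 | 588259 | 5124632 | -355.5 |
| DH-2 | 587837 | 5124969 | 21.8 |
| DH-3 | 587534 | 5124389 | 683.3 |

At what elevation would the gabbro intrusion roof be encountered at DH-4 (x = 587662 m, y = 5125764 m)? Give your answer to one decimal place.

Two edge vectors: DH-1→DH-2 = (-422, 337, 377.3), DH-1→DH-3 = (-725, -243, 1038.8).
Normal n = (DH-1→DH-2) × (DH-1→DH-3) = (441759.5, 164831.1, 346871).
So ∂z/∂x = −n_x/n_z = −1.273555587 and ∂z/∂y = −n_y/n_z = −0.475194236.
Intercept c from DH-1: -355.5 + 749180.54 + 2435195.59 = 3184020.63.
At (587662, 5125764): z = −748420.2 − 2435733.5 + 3184020.63 = -133.1 m.

-133.1 m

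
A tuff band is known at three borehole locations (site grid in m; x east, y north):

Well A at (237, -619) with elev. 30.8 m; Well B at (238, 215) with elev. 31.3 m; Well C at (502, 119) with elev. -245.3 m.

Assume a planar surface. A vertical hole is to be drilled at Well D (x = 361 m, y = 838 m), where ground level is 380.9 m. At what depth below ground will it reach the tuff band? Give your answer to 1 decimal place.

Let the plane be z = a·x + b·y + c.
Well B−Well A: 1a + 834b = 0.5;  Well C−Well A: 265a + 738b = −276.1.
Solving gives a = −1.04705, b = 0.00185.
Then c = 30.8 − a·237 − b·-619 = 280.10.
At (361, 838): z_contact = −377.99 + 1.55 + 280.10 = -96.33 m.
Depth below ground = 380.9 − (-96.33) = 477.2 m.

477.2 m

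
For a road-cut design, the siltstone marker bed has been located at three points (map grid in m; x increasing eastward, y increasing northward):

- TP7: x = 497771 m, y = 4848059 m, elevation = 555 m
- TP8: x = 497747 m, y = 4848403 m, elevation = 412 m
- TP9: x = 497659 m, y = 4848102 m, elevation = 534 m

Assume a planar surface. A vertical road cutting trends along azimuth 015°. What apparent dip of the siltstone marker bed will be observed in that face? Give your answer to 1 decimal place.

Two edge vectors: TP7→TP8 = (-24, 344, -143), TP7→TP9 = (-112, 43, -21).
Normal n = (TP7→TP8) × (TP7→TP9) = (-1075, 15512, 37496).
So ∂z/∂x = −n_x/n_z = 0.02867 and ∂z/∂y = −n_y/n_z = −0.41370.
Unit vector along 015° is (sin 15°, cos 15°) = (0.2588, 0.9659).
Slope in that direction = a·(0.2588) + b·(0.9659) = −0.39218.
Apparent dip = arctan|0.39218| = 21.4° (true dip is 22.5°, so apparent ≤ true as expected).

21.4°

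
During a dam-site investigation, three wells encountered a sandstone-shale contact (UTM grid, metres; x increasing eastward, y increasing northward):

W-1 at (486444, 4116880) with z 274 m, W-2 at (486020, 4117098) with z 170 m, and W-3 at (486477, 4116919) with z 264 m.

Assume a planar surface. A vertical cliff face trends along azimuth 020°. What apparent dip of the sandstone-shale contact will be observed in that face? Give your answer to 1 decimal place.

15.5°

Let the plane be z = a·x + b·y + c.
W-2−W-1: −424a + 218b = −104;  W-3−W-1: 33a + 39b = −10.
Solving gives a = 0.07906, b = −0.32330.
Unit vector along 020° is (sin 20°, cos 20°) = (0.3420, 0.9397).
Slope in that direction = a·(0.3420) + b·(0.9397) = −0.27677.
Apparent dip = arctan|0.27677| = 15.5° (true dip is 18.4°, so apparent ≤ true as expected).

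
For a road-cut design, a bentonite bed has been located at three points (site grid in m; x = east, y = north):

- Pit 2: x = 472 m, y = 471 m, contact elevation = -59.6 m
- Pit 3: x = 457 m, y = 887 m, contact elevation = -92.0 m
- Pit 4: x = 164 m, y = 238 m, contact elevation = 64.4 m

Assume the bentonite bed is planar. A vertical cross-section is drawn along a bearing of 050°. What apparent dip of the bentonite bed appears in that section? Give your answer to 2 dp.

17.44°

Let the plane be z = a·x + b·y + c.
Pit 3−Pit 2: −15a + 416b = −32.4;  Pit 4−Pit 2: −308a − 233b = 124.
Solving gives a = −0.33455, b = −0.08995.
Unit vector along 050° is (sin 50°, cos 50°) = (0.7660, 0.6428).
Slope in that direction = a·(0.7660) + b·(0.6428) = −0.31410.
Apparent dip = arctan|0.31410| = 17.44° (true dip is 19.1°, so apparent ≤ true as expected).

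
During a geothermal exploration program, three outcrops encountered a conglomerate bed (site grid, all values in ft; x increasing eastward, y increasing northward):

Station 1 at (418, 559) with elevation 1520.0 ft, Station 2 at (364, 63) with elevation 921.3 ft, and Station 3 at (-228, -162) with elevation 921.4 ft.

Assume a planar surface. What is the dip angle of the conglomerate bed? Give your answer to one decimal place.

Let the plane be z = a·x + b·y + c.
Station 2−Station 1: −54a − 496b = −598.7;  Station 3−Station 1: −646a − 721b = −598.6.
Solving gives a = −0.47874, b = 1.25918.
Gradient magnitude |∇z| = √(a² + b²) = √(0.22919 + 1.58553) = 1.34712.
True dip = arctan(1.34712) = 53.4°, dipping toward SSE (azimuth ≈ 159°).

53.4°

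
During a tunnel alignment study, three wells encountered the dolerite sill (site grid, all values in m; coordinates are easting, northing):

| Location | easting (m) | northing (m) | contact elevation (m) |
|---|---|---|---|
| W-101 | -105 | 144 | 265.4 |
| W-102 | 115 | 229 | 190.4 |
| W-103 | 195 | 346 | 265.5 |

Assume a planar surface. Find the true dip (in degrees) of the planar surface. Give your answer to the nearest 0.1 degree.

Two edge vectors: W-101→W-102 = (220, 85, -75), W-101→W-103 = (300, 202, 0.1).
Normal n = (W-101→W-102) × (W-101→W-103) = (15158.5, -22522, 18940).
So ∂z/∂easting = −n_x/n_z = −0.80034 and ∂z/∂northing = −n_y/n_z = 1.18912.
Gradient magnitude |∇z| = √(a² + b²) = √(0.64055 + 1.41401) = 1.43338.
True dip = arctan(1.43338) = 55.1°, dipping toward SE (azimuth ≈ 146°).

55.1°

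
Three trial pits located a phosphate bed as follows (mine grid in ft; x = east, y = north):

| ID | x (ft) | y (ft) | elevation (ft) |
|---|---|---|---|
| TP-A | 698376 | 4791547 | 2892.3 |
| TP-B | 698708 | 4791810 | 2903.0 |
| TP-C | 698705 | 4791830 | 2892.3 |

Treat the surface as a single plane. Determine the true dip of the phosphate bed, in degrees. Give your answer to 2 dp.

32.01°

Let the plane be z = a·x + b·y + c.
TP-B−TP-A: 332a + 263b = 10.7;  TP-C−TP-A: 329a + 283b = 0.
Solving gives a = 0.40761, b = −0.47386.
Gradient magnitude |∇z| = √(a² + b²) = √(0.16614 + 0.22454) = 0.62505.
True dip = arctan(0.62505) = 32.01°, dipping toward NW (azimuth ≈ 319°).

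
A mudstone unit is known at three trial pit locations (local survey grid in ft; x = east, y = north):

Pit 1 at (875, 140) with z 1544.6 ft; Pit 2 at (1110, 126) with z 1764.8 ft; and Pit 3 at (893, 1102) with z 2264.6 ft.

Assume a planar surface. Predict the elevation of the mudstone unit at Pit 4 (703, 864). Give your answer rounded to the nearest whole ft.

1905 ft

Two edge vectors: Pit 1→Pit 2 = (235, -14, 220.2), Pit 1→Pit 3 = (18, 962, 720).
Normal n = (Pit 1→Pit 2) × (Pit 1→Pit 3) = (-221912.4, -165236.4, 226322).
So ∂z/∂x = −n_x/n_z = 0.98052 and ∂z/∂y = −n_y/n_z = 0.73009.
Intercept c from Pit 1: 1544.6 − 857.95 − 102.21 = 584.44.
At (703, 864): z = 689.3 + 630.8 + 584.44 = 1904.5 ft.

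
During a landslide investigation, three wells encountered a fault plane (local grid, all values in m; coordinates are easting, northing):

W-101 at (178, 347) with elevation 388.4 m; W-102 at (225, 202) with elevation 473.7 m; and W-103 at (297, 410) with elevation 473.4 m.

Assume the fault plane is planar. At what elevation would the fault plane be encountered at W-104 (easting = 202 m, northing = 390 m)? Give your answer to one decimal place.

396.3 m

Two edge vectors: W-101→W-102 = (47, -145, 85.3), W-101→W-103 = (119, 63, 85).
Normal n = (W-101→W-102) × (W-101→W-103) = (-17698.9, 6155.7, 20216).
So ∂z/∂easting = −n_x/n_z = 0.87549 and ∂z/∂northing = −n_y/n_z = −0.30450.
Intercept c from W-101: 388.4 − 155.84 + 105.66 = 338.22.
At (202, 390): z = 176.8 − 118.8 + 338.22 = 396.3 m.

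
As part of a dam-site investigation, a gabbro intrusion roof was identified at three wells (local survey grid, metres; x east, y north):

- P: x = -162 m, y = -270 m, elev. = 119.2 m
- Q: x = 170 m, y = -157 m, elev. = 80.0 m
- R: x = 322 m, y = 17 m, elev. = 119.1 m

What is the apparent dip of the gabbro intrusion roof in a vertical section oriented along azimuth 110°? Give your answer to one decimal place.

Let the plane be z = a·x + b·y + c.
Q−P: 332a + 113b = −39.2;  R−P: 484a + 287b = −0.1.
Solving gives a = −0.27688, b = 0.46658.
Unit vector along 110° is (sin 110°, cos 110°) = (0.9397, -0.3420).
Slope in that direction = a·(0.9397) + b·(-0.3420) = −0.41976.
Apparent dip = arctan|0.41976| = 22.8° (true dip is 28.5°, so apparent ≤ true as expected).

22.8°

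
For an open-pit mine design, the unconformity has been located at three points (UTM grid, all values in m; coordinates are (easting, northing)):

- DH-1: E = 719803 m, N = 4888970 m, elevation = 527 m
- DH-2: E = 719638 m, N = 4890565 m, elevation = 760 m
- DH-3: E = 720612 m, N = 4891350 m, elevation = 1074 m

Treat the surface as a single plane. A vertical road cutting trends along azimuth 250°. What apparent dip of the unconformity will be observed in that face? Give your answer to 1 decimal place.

Two edge vectors: DH-1→DH-2 = (-165, 1595, 233), DH-1→DH-3 = (809, 2380, 547).
Normal n = (DH-1→DH-2) × (DH-1→DH-3) = (317925, 278752, -1683055).
So ∂z/∂E = −n_x/n_z = 0.18890 and ∂z/∂N = −n_y/n_z = 0.16562.
Unit vector along 250° is (sin 250°, cos 250°) = (-0.9397, -0.3420).
Slope in that direction = a·(-0.9397) + b·(-0.3420) = −0.23415.
Apparent dip = arctan|0.23415| = 13.2° (true dip is 14.1°, so apparent ≤ true as expected).

13.2°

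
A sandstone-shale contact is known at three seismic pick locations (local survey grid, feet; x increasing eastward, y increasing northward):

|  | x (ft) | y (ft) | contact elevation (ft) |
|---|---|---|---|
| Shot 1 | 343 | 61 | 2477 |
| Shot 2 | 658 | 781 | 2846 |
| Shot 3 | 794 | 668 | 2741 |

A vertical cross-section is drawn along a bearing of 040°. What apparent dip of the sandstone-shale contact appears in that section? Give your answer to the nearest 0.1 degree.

Let the plane be z = a·x + b·y + c.
Shot 2−Shot 1: 315a + 720b = 369;  Shot 3−Shot 1: 451a + 607b = 264.
Solving gives a = −0.25393, b = 0.62359.
Unit vector along 040° is (sin 40°, cos 40°) = (0.6428, 0.7660).
Slope in that direction = a·(0.6428) + b·(0.7660) = 0.31448.
Apparent dip = arctan|0.31448| = 17.5° (true dip is 34.0°, so apparent ≤ true as expected).

17.5°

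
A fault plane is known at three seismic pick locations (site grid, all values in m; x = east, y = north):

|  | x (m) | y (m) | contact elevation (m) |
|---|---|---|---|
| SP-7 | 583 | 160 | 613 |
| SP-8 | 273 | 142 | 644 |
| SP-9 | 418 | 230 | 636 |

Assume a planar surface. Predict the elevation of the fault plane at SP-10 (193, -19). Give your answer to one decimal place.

639.2 m

Let the plane be z = a·x + b·y + c.
SP-8−SP-7: −310a − 18b = 31;  SP-9−SP-7: −165a + 70b = 23.
Solving gives a = −0.10474, b = 0.08168.
Then c = 613 − a·583 − b·160 = 661.00.
At (193, -19): z = −20.2 − 1.6 + 661.00 = 639.2 m.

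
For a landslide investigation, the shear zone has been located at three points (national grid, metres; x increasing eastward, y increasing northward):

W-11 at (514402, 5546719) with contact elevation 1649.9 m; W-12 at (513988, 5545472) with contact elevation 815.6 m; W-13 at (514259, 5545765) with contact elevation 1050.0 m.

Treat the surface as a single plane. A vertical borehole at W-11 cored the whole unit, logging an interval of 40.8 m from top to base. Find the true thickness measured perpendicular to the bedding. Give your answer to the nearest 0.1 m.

Two edge vectors: W-11→W-12 = (-414, -1247, -834.3), W-11→W-13 = (-143, -954, -599.9).
Normal n = (W-11→W-12) × (W-11→W-13) = (-47846.9, -129053.7, 216635).
So ∂z/∂x = −n_x/n_z = 0.22086 and ∂z/∂y = −n_y/n_z = 0.59572.
|∇z| = √(a²+b²) = 0.63534, so dip δ = arctan(0.63534) = 32.43°.
True thickness = vertical thickness × cos δ = 40.8 × cos 32.43° = 34.4 m.

34.4 m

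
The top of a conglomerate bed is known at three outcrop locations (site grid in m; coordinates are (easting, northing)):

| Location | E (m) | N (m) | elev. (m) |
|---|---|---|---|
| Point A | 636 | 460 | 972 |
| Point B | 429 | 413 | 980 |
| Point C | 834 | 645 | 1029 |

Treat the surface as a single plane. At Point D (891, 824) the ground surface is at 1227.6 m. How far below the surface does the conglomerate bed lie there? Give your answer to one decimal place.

Two edge vectors: Point A→Point B = (-207, -47, 8), Point A→Point C = (198, 185, 57).
Normal n = (Point A→Point B) × (Point A→Point C) = (-4159, 13383, -28989).
So ∂z/∂E = −n_x/n_z = −0.14347 and ∂z/∂N = −n_y/n_z = 0.46166.
Intercept c from Point A: 972 + 91.25 − 212.36 = 850.88.
At (891, 824): z_contact = −127.83 + 380.41 + 850.88 = 1103.46 m.
Depth below ground = 1227.6 − 1103.46 = 124.1 m.

124.1 m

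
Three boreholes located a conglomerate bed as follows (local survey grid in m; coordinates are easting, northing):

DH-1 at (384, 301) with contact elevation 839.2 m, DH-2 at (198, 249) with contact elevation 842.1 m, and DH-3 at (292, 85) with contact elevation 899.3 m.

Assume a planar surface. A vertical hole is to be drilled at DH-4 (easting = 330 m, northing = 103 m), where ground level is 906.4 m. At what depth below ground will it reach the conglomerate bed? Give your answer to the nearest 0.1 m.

Let the plane be z = a·easting + b·northing + c.
DH-2−DH-1: −186a − 52b = 2.9;  DH-3−DH-1: −92a − 216b = 60.1.
Solving gives a = 0.07060, b = −0.30831.
Then c = 839.2 − a·384 − b·301 = 904.89.
At (330, 103): z_contact = 23.30 − 31.76 + 904.89 = 896.43 m.
Depth below ground = 906.4 − 896.43 = 10.0 m.

10.0 m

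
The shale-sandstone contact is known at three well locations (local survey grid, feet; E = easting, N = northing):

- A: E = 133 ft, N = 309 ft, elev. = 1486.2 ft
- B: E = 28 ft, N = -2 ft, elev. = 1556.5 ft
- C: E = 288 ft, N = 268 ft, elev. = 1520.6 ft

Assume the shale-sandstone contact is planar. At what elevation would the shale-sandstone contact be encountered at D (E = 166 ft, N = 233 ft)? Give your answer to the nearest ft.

Two edge vectors: A→B = (-105, -311, 70.3), A→C = (155, -41, 34.4).
Normal n = (A→B) × (A→C) = (-7816.1, 14508.5, 52510).
So ∂z/∂E = −n_x/n_z = 0.14885 and ∂z/∂N = −n_y/n_z = −0.27630.
Intercept c from A: 1486.2 − 19.80 + 85.38 = 1551.78.
At (166, 233): z = 24.7 − 64.4 + 1551.78 = 1512.1 ft.

1512 ft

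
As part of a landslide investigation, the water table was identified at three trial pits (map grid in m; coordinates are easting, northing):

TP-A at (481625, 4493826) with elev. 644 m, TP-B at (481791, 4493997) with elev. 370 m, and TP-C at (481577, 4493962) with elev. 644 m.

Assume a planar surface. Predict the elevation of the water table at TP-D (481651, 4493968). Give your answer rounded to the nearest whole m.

Let the plane be z = a·easting + b·northing + c.
TP-B−TP-A: 166a + 171b = −274;  TP-C−TP-A: −48a + 136b = 0.
Solving gives a = −1.21049896, b = −0.42723493.
Then c = 644 − a·481625 − b·4493826 = 2503569.99.
At (481651, 4493968): z = −583038.0 − 1919980.1 + 2503569.99 = 551.9 m.

552 m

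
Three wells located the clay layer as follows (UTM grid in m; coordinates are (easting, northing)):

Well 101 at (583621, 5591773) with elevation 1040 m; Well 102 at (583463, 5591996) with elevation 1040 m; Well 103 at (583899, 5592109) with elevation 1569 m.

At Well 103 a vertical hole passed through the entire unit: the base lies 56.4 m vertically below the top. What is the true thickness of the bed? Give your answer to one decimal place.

35.1 m

Two edge vectors: Well 101→Well 102 = (-158, 223, 0), Well 101→Well 103 = (278, 336, 529).
Normal n = (Well 101→Well 102) × (Well 101→Well 103) = (117967, 83582, -115082).
So ∂z/∂E = −n_x/n_z = 1.02507 and ∂z/∂N = −n_y/n_z = 0.72628.
|∇z| = √(a²+b²) = 1.25629, so dip δ = arctan(1.25629) = 51.48°.
True thickness = vertical thickness × cos δ = 56.4 × cos 51.48° = 35.1 m.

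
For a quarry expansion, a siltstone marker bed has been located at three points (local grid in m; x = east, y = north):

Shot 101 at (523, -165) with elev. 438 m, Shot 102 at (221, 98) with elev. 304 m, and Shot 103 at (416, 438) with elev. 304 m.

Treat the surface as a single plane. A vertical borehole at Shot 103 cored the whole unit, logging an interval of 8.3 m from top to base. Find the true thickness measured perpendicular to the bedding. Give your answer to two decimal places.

Two edge vectors: Shot 101→Shot 102 = (-302, 263, -134), Shot 101→Shot 103 = (-107, 603, -134).
Normal n = (Shot 101→Shot 102) × (Shot 101→Shot 103) = (45560, -26130, -153965).
So ∂z/∂x = −n_x/n_z = 0.29591 and ∂z/∂y = −n_y/n_z = −0.16971.
|∇z| = √(a²+b²) = 0.34113, so dip δ = arctan(0.34113) = 18.84°.
True thickness = vertical thickness × cos δ = 8.3 × cos 18.84° = 7.86 m.

7.86 m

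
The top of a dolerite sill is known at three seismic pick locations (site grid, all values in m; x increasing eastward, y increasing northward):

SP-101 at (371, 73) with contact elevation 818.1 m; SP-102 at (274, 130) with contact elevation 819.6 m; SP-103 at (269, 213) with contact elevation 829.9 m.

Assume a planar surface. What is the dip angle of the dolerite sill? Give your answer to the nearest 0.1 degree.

Let the plane be z = a·x + b·y + c.
SP-102−SP-101: −97a + 57b = 1.5;  SP-103−SP-101: −102a + 140b = 11.8.
Solving gives a = 0.05957, b = 0.12768.
Gradient magnitude |∇z| = √(a² + b²) = √(0.00355 + 0.01630) = 0.14090.
True dip = arctan(0.14090) = 8.0°, dipping toward SSW (azimuth ≈ 205°).

8.0°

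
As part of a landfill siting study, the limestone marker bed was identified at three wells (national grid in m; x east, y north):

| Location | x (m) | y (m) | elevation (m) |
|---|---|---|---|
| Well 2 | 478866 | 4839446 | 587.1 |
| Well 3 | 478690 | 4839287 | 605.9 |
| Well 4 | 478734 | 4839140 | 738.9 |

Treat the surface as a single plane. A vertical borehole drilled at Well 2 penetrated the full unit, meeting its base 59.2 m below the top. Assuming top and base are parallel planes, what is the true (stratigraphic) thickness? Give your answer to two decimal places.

43.45 m

Two edge vectors: Well 2→Well 3 = (-176, -159, 18.8), Well 2→Well 4 = (-132, -306, 151.8).
Normal n = (Well 2→Well 3) × (Well 2→Well 4) = (-18383.4, 24235.2, 32868).
So ∂z/∂x = −n_x/n_z = 0.55931 and ∂z/∂y = −n_y/n_z = −0.73735.
|∇z| = √(a²+b²) = 0.92548, so dip δ = arctan(0.92548) = 42.78°.
True thickness = vertical thickness × cos δ = 59.2 × cos 42.78° = 43.45 m.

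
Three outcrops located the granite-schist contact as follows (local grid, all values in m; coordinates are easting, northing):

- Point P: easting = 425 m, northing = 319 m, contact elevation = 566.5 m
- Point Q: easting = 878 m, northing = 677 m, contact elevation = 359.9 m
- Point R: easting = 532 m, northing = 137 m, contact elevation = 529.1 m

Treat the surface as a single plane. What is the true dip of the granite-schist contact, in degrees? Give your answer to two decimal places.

23.00°

Let the plane be z = a·easting + b·northing + c.
Point Q−Point P: 453a + 358b = −206.6;  Point R−Point P: 107a − 182b = −37.4.
Solving gives a = −0.42227, b = −0.04277.
Gradient magnitude |∇z| = √(a² + b²) = √(0.17832 + 0.00183) = 0.42443.
True dip = arctan(0.42443) = 23.00°, dipping toward E (azimuth ≈ 084°).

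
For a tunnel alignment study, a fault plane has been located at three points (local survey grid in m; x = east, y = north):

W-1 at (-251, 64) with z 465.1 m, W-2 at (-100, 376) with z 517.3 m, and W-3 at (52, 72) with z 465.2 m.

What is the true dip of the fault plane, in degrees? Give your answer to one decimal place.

9.6°

Let the plane be z = a·x + b·y + c.
W-2−W-1: 151a + 312b = 52.2;  W-3−W-1: 303a + 8b = 0.1.
Solving gives a = −0.00414, b = 0.16931.
Gradient magnitude |∇z| = √(a² + b²) = √(0.00002 + 0.02867) = 0.16936.
True dip = arctan(0.16936) = 9.6°, dipping toward S (azimuth ≈ 179°).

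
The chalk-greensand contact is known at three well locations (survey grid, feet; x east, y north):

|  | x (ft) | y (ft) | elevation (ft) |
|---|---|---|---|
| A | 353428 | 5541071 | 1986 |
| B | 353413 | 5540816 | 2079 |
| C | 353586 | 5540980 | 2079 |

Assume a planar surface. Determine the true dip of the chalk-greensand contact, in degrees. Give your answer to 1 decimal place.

Let the plane be z = a·x + b·y + c.
B−A: −15a − 255b = 93;  C−A: 158a − 91b = 93.
Solving gives a = 0.36615, b = −0.38624.
Gradient magnitude |∇z| = √(a² + b²) = √(0.13407 + 0.14918) = 0.53221.
True dip = arctan(0.53221) = 28.0°, dipping toward NW (azimuth ≈ 317°).

28.0°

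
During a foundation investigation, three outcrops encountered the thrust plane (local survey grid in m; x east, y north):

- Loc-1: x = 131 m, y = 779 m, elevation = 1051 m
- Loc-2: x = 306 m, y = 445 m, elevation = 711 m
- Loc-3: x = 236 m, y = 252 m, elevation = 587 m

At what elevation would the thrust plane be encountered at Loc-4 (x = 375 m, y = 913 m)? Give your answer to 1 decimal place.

1054.3 m

Two edge vectors: Loc-1→Loc-2 = (175, -334, -340), Loc-1→Loc-3 = (105, -527, -464).
Normal n = (Loc-1→Loc-2) × (Loc-1→Loc-3) = (-24204, 45500, -57155).
So ∂z/∂x = −n_x/n_z = −0.42348 and ∂z/∂y = −n_y/n_z = 0.79608.
Intercept c from Loc-1: 1051 + 55.48 − 620.15 = 486.33.
At (375, 913): z = −158.8 + 726.8 + 486.33 = 1054.3 m.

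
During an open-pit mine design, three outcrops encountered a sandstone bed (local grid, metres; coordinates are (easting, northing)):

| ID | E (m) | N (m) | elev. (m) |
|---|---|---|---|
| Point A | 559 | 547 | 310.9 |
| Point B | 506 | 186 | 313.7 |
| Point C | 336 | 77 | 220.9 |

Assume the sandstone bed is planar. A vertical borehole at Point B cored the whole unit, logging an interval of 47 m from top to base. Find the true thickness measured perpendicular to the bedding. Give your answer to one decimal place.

40.0 m

Two edge vectors: Point A→Point B = (-53, -361, 2.8), Point A→Point C = (-223, -470, -90).
Normal n = (Point A→Point B) × (Point A→Point C) = (33806, -5394.4, -55593).
So ∂z/∂E = −n_x/n_z = 0.60810 and ∂z/∂N = −n_y/n_z = −0.09703.
|∇z| = √(a²+b²) = 0.61579, so dip δ = arctan(0.61579) = 31.62°.
True thickness = vertical thickness × cos δ = 47 × cos 31.62° = 40.0 m.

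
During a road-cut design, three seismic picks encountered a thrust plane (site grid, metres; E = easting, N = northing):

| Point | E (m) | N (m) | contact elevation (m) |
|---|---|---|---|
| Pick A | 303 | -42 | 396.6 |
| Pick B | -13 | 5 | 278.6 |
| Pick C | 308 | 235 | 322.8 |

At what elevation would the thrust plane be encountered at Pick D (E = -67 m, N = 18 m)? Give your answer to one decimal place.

257.1 m

Let the plane be z = a·E + b·N + c.
Pick B−Pick A: −316a + 47b = −118;  Pick C−Pick A: 5a + 277b = −73.8.
Solving gives a = 0.33290, b = −0.27243.
Then c = 396.6 − a·303 − b·-42 = 284.29.
At (-67, 18): z = −22.3 − 4.9 + 284.29 = 257.1 m.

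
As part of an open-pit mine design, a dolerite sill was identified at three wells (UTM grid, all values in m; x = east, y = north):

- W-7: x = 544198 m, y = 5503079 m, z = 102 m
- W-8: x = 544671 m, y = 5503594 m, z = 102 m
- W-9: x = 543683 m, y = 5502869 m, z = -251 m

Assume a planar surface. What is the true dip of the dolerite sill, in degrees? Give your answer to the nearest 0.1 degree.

56.1°

Two edge vectors: W-7→W-8 = (473, 515, 0), W-7→W-9 = (-515, -210, -353).
Normal n = (W-7→W-8) × (W-7→W-9) = (-181795, 166969, 165895).
So ∂z/∂x = −n_x/n_z = 1.09584 and ∂z/∂y = −n_y/n_z = −1.00647.
Gradient magnitude |∇z| = √(a² + b²) = √(1.20087 + 1.01299) = 1.48791.
True dip = arctan(1.48791) = 56.1°, dipping toward NW (azimuth ≈ 313°).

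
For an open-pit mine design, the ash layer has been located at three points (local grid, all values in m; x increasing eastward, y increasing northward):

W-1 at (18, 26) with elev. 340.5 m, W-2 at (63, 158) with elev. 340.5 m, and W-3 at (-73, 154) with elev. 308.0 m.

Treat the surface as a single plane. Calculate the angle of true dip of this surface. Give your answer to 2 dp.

14.31°

Two edge vectors: W-1→W-2 = (45, 132, 0), W-1→W-3 = (-91, 128, -32.5).
Normal n = (W-1→W-2) × (W-1→W-3) = (-4290, 1462.5, 17772).
So ∂z/∂x = −n_x/n_z = 0.24139 and ∂z/∂y = −n_y/n_z = −0.08229.
Gradient magnitude |∇z| = √(a² + b²) = √(0.05827 + 0.00677) = 0.25503.
True dip = arctan(0.25503) = 14.31°, dipping toward WNW (azimuth ≈ 289°).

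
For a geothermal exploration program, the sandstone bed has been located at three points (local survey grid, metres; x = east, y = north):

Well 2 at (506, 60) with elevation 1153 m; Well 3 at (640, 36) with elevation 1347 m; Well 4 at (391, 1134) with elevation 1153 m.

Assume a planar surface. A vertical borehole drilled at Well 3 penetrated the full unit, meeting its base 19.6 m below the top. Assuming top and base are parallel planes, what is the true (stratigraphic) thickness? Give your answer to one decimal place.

Let the plane be z = a·x + b·y + c.
Well 3−Well 2: 134a − 24b = 194;  Well 4−Well 2: −115a + 1074b = 0.
Solving gives a = 1.47607, b = 0.15805.
|∇z| = √(a²+b²) = 1.48451, so dip δ = arctan(1.48451) = 56.03°.
True thickness = vertical thickness × cos δ = 19.6 × cos 56.03° = 11.0 m.

11.0 m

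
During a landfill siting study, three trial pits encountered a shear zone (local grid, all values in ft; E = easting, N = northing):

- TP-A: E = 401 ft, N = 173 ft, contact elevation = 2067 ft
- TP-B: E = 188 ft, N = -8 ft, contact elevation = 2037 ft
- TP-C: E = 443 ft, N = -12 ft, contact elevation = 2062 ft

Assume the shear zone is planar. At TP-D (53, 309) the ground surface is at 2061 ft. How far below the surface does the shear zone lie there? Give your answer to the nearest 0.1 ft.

Let the plane be z = a·E + b·N + c.
TP-B−TP-A: −213a − 181b = −30;  TP-C−TP-A: 42a − 185b = −5.
Solving gives a = 0.09882, b = 0.04946.
Then c = 2067 − a·401 − b·173 = 2018.82.
At (53, 309): z_contact = 5.24 + 15.28 + 2018.82 = 2039.34 ft.
Depth below ground = 2061 − 2039.34 = 21.7 ft.

21.7 ft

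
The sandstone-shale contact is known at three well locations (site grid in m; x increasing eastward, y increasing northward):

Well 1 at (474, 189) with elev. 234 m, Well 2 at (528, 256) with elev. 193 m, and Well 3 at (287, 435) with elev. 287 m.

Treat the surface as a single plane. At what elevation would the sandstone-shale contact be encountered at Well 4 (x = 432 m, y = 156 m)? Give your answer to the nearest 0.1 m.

Let the plane be z = a·x + b·y + c.
Well 2−Well 1: 54a + 67b = −41;  Well 3−Well 1: −187a + 246b = 53.
Solving gives a = −0.52830, b = −0.18615.
Then c = 234 − a·474 − b·189 = 519.60.
At (432, 156): z = −228.2 − 29.0 + 519.60 = 262.3 m.

262.3 m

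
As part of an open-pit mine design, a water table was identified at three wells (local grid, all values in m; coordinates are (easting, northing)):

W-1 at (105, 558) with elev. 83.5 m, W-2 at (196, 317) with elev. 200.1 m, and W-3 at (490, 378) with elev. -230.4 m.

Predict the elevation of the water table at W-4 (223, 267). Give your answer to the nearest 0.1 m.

Let the plane be z = a·E + b·N + c.
W-2−W-1: 91a − 241b = 116.6;  W-3−W-1: 385a − 180b = −313.9.
Solving gives a = −1.26481, b = −0.96140.
Then c = 83.5 − a·105 − b·558 = 752.77.
At (223, 267): z = −282.1 − 256.7 + 752.77 = 214.0 m.

214.0 m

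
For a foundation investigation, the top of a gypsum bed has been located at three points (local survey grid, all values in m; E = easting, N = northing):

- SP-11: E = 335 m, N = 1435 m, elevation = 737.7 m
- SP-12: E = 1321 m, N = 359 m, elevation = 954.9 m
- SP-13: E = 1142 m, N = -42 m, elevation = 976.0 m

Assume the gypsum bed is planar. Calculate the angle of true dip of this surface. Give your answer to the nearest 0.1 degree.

8.5°

Two edge vectors: SP-11→SP-12 = (986, -1076, 217.2), SP-11→SP-13 = (807, -1477, 238.3).
Normal n = (SP-11→SP-12) × (SP-11→SP-13) = (64393.6, -59683.4, -587990).
So ∂z/∂E = −n_x/n_z = 0.10951 and ∂z/∂N = −n_y/n_z = −0.10150.
Gradient magnitude |∇z| = √(a² + b²) = √(0.01199 + 0.01030) = 0.14932.
True dip = arctan(0.14932) = 8.5°, dipping toward NW (azimuth ≈ 313°).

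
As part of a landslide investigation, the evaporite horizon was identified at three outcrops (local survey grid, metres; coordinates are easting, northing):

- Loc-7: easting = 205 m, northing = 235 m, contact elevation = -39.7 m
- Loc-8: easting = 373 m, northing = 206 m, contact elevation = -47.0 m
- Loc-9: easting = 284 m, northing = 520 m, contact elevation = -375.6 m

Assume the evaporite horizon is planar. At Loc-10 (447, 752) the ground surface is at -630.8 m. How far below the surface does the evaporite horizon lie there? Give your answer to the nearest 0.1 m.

41.5 m

Let the plane be z = a·easting + b·northing + c.
Loc-8−Loc-7: 168a − 29b = −7.3;  Loc-9−Loc-7: 79a + 285b = −335.9.
Solving gives a = −0.23563, b = −1.11328.
Then c = -39.7 − a·205 − b·235 = 270.22.
At (447, 752): z_contact = −105.32 − 837.19 + 270.22 = -672.29 m.
Depth below ground = -630.8 − (-672.29) = 41.5 m.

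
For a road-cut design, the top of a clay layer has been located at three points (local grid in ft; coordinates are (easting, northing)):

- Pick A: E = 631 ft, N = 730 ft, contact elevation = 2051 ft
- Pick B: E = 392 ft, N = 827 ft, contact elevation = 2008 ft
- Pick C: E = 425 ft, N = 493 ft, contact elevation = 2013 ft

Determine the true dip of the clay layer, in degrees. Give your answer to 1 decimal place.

Two edge vectors: Pick A→Pick B = (-239, 97, -43), Pick A→Pick C = (-206, -237, -38).
Normal n = (Pick A→Pick B) × (Pick A→Pick C) = (-13877, -224, 76625).
So ∂z/∂E = −n_x/n_z = 0.18110 and ∂z/∂N = −n_y/n_z = 0.00292.
Gradient magnitude |∇z| = √(a² + b²) = √(0.03280 + 0.00001) = 0.18113.
True dip = arctan(0.18113) = 10.3°, dipping toward W (azimuth ≈ 269°).

10.3°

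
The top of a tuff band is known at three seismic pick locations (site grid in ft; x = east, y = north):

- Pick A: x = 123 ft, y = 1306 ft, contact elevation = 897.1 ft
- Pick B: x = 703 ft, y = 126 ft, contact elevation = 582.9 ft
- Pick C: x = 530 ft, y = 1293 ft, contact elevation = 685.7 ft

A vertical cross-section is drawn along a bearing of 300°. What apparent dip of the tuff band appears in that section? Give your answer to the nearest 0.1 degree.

24.5°

Two edge vectors: Pick A→Pick B = (580, -1180, -314.2), Pick A→Pick C = (407, -13, -211.4).
Normal n = (Pick A→Pick B) × (Pick A→Pick C) = (245367.4, -5267.4, 472720).
So ∂z/∂x = −n_x/n_z = −0.51905 and ∂z/∂y = −n_y/n_z = 0.01114.
Unit vector along 300° is (sin 300°, cos 300°) = (-0.8660, 0.5000).
Slope in that direction = a·(-0.8660) + b·(0.5000) = 0.45509.
Apparent dip = arctan|0.45509| = 24.5° (true dip is 27.4°, so apparent ≤ true as expected).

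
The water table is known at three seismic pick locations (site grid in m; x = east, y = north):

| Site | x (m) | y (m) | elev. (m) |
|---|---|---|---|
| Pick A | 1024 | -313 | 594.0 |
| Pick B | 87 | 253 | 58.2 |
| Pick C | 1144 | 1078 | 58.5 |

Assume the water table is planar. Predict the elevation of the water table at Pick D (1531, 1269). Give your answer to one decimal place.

Let the plane be z = a·x + b·y + c.
Pick B−Pick A: −937a + 566b = −535.8;  Pick C−Pick A: 120a + 1391b = −535.5.
Solving gives a = 0.322474, b = −0.412794.
Then c = 594 − a·1024 − b·-313 = 134.58.
At (1531, 1269): z = 493.7 − 523.8 + 134.58 = 104.5 m.

104.5 m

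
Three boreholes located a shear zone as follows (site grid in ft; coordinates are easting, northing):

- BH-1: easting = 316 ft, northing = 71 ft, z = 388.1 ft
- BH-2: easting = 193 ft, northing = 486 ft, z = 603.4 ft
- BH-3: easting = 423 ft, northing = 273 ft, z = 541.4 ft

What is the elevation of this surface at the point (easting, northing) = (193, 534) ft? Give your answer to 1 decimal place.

632.4 ft

Two edge vectors: BH-1→BH-2 = (-123, 415, 215.3), BH-1→BH-3 = (107, 202, 153.3).
Normal n = (BH-1→BH-2) × (BH-1→BH-3) = (20128.9, 41893, -69251).
So ∂z/∂easting = −n_x/n_z = 0.29067 and ∂z/∂northing = −n_y/n_z = 0.60494.
Intercept c from BH-1: 388.1 − 91.85 − 42.95 = 253.30.
At (193, 534): z = 56.1 + 323.0 + 253.30 = 632.4 ft.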